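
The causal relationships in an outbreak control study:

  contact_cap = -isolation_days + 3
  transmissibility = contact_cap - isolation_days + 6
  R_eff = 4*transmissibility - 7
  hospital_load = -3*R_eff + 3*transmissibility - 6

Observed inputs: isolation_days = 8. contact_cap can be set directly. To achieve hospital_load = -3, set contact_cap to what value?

Intervening on contact_cap fixes its value directly, overriding its dependence on isolation_days.
Substituting into the transmissibility equation gives transmissibility = contact_cap - 2.
Substituting into the R_eff equation gives R_eff = 4*contact_cap - 15.
This gives hospital_load = -9*contact_cap + 33.
Solve -9*contact_cap + 33 = -3: contact_cap = (-3 - 33) / -9 = 4.

contact_cap = 4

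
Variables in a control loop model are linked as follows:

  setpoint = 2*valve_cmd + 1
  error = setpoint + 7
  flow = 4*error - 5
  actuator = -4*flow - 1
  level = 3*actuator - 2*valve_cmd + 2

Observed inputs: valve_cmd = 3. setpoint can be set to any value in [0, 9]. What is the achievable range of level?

Intervening on setpoint fixes its value directly, overriding its dependence on valve_cmd.
Substituting into the flow equation gives flow = 4*setpoint + 23.
This gives actuator = -16*setpoint - 93.
Substituting into the level equation gives level = -48*setpoint - 283.
Linear in setpoint, so extremes are at the endpoints: setpoint = 0 gives level = -283; setpoint = 9 gives level = -715.

-715 to -283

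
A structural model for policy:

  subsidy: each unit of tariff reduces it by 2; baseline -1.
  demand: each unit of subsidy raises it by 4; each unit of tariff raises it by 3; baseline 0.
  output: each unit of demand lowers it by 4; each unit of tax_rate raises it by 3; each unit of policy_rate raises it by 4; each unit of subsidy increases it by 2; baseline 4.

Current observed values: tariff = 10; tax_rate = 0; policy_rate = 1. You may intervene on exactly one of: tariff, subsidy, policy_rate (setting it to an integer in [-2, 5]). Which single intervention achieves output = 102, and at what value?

Intervening on tariff: with other inputs at their observed values, output = 16*tariff + 22. Solving for 102 gives tariff = 5, within [-2, 5].
Intervening on subsidy: output = -14*subsidy - 112. Reaching 102 requires subsidy = -107/7, not an integer.
Intervening on policy_rate: output = 4*policy_rate + 178. Reaching 102 requires policy_rate = -19, outside [-2, 5].

set tariff = 5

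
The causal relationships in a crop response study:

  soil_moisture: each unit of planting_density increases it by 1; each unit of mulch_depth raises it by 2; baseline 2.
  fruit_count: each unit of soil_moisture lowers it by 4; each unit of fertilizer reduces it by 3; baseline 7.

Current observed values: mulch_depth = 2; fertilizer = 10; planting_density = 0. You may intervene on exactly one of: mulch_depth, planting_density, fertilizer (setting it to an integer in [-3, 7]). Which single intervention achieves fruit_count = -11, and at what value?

Intervening on mulch_depth: fruit_count = -8*mulch_depth - 31. Reaching -11 requires mulch_depth = -5/2, not an integer.
Intervening on planting_density: fruit_count = -4*planting_density - 47. Reaching -11 requires planting_density = -9, outside [-3, 7].
Intervening on fertilizer: with other inputs at their observed values, fruit_count = -3*fertilizer - 17. Solving for -11 gives fertilizer = -2, within [-3, 7].

set fertilizer = -2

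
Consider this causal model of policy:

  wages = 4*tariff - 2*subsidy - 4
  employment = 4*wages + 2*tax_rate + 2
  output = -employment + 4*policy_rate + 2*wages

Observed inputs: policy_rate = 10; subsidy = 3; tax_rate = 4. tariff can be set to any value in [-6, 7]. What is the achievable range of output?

Substituting into the wages equation gives wages = 4*tariff - 10.
Substituting into the employment equation gives employment = 16*tariff - 30.
So output = -8*tariff + 50.
Linear in tariff, so extremes are at the endpoints: tariff = -6 gives output = 98; tariff = 7 gives output = -6.

-6 to 98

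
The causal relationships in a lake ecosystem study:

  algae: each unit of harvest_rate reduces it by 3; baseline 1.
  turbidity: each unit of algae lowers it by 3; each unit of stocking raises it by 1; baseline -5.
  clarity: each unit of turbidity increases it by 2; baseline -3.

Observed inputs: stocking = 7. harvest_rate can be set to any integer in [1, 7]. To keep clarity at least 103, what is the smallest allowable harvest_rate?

Substituting into the turbidity equation gives turbidity = 9*harvest_rate - 1.
So clarity = 18*harvest_rate - 5.
Require 18*harvest_rate - 5 ≥ 103, so harvest_rate ≥ 6.
The smallest integer in [1, 7] satisfying this is 6.

harvest_rate = 6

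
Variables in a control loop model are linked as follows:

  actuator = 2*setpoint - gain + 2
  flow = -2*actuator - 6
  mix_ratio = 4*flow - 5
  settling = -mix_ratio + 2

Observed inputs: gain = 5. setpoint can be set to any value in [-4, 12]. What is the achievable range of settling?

-57 to 199

Substituting into the actuator equation gives actuator = 2*setpoint - 3.
So flow = -4*setpoint.
Substituting into the mix_ratio equation gives mix_ratio = -16*setpoint - 5.
Substituting into the settling equation gives settling = 16*setpoint + 7.
Linear in setpoint, so extremes are at the endpoints: setpoint = -4 gives settling = -57; setpoint = 12 gives settling = 199.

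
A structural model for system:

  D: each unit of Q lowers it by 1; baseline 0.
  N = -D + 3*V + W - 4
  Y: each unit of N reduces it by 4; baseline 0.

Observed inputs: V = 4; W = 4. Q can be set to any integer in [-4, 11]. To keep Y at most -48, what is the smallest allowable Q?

Substituting into the N equation gives N = Q + 12.
Y becomes -4*Q - 48.
Require -4*Q - 48 ≤ -48, so Q ≥ 0.
The smallest integer in [-4, 11] satisfying this is 0.

Q = 0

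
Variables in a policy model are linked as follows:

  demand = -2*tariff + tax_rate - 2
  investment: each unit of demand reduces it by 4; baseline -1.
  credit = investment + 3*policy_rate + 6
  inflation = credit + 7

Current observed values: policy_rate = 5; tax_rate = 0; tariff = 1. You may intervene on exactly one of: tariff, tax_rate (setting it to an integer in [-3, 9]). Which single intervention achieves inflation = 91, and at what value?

Intervening on tariff: with other inputs at their observed values, inflation = 8*tariff + 35. Solving for 91 gives tariff = 7, within [-3, 9].
Intervening on tax_rate: inflation = -4*tax_rate + 43. Reaching 91 requires tax_rate = -12, outside [-3, 9].

set tariff = 7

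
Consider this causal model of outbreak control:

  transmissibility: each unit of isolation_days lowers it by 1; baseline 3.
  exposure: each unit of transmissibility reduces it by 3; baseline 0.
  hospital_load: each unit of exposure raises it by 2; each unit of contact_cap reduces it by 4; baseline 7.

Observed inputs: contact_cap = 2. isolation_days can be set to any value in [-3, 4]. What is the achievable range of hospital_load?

Substituting into the exposure equation gives exposure = 3*isolation_days - 9.
Substituting into the hospital_load equation gives hospital_load = 6*isolation_days - 19.
Linear in isolation_days, so extremes are at the endpoints: isolation_days = -3 gives hospital_load = -37; isolation_days = 4 gives hospital_load = 5.

-37 to 5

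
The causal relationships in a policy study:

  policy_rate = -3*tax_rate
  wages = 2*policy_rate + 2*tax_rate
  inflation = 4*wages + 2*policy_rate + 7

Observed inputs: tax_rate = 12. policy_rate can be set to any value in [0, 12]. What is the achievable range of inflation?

103 to 223

Intervening on policy_rate fixes its value directly, overriding its dependence on tax_rate.
Substituting into the wages equation gives wages = 2*policy_rate + 24.
Substituting into the inflation equation gives inflation = 10*policy_rate + 103.
Linear in policy_rate, so extremes are at the endpoints: policy_rate = 0 gives inflation = 103; policy_rate = 12 gives inflation = 223.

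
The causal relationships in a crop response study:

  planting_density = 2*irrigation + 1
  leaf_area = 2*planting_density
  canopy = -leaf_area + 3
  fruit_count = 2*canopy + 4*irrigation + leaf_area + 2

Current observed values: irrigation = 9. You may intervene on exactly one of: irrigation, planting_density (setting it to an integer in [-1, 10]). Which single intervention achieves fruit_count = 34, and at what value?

set planting_density = 5

Intervening on irrigation: the paths from irrigation to fruit_count cancel (net effect zero), leaving fruit_count = 6; 34 is unreachable this way.
Intervening on planting_density: with other inputs at their observed values, fruit_count = -2*planting_density + 44. Solving for 34 gives planting_density = 5, within [-1, 10].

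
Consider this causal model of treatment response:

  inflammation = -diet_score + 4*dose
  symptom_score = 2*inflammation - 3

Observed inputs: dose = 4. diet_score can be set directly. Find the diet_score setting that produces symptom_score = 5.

diet_score = 12

Substituting into the inflammation equation gives inflammation = -diet_score + 16.
So symptom_score = -2*diet_score + 29.
Solve -2*diet_score + 29 = 5: diet_score = (5 - 29) / -2 = 12.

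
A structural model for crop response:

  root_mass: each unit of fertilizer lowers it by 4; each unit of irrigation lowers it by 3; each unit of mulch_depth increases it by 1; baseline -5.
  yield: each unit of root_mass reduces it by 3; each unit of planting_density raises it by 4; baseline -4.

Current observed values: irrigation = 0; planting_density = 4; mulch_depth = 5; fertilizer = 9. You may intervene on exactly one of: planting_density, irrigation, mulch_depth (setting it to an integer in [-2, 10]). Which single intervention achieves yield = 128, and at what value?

Intervening on planting_density: with other inputs at their observed values, yield = 4*planting_density + 104. Solving for 128 gives planting_density = 6, within [-2, 10].
Intervening on irrigation: yield = 9*irrigation + 120. Reaching 128 requires irrigation = 8/9, not an integer.
Intervening on mulch_depth: yield = -3*mulch_depth + 135. Reaching 128 requires mulch_depth = 7/3, not an integer.

set planting_density = 6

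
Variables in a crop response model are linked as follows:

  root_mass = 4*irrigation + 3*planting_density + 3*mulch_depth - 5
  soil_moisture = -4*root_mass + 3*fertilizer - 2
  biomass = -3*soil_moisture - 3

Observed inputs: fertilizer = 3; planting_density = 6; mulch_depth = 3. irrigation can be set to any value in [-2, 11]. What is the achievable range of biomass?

144 to 768

Substituting into the root_mass equation gives root_mass = 4*irrigation + 22.
Substituting into the soil_moisture equation gives soil_moisture = -16*irrigation - 81.
biomass becomes 48*irrigation + 240.
Linear in irrigation, so extremes are at the endpoints: irrigation = -2 gives biomass = 144; irrigation = 11 gives biomass = 768.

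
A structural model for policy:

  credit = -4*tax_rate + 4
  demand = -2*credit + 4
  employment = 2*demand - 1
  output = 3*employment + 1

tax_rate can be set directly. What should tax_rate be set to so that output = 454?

Substituting into the demand equation gives demand = 8*tax_rate - 4.
Substituting into the employment equation gives employment = 16*tax_rate - 9.
Substituting into the output equation gives output = 48*tax_rate - 26.
Solve 48*tax_rate - 26 = 454: tax_rate = (454 + 26) / 48 = 10.

tax_rate = 10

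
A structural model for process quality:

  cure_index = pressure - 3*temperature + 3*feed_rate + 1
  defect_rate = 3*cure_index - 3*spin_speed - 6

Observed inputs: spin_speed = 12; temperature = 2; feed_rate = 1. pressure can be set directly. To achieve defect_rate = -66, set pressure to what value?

Substituting into the cure_index equation gives cure_index = pressure - 2.
Substituting into the defect_rate equation gives defect_rate = 3*pressure - 48.
Solve 3*pressure - 48 = -66: pressure = (-66 + 48) / 3 = -6.

pressure = -6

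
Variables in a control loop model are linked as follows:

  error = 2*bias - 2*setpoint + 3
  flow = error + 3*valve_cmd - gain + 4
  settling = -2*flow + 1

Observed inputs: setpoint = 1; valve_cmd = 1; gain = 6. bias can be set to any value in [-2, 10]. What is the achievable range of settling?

-43 to 5

Substituting into the error equation gives error = 2*bias + 1.
Substituting into the flow equation gives flow = 2*bias + 2.
So settling = -4*bias - 3.
Linear in bias, so extremes are at the endpoints: bias = -2 gives settling = 5; bias = 10 gives settling = -43.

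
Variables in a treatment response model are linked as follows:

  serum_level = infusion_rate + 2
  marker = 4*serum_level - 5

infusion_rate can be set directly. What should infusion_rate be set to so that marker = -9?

infusion_rate = -3

Substituting into the marker equation gives marker = 4*infusion_rate + 3.
Solve 4*infusion_rate + 3 = -9: infusion_rate = (-9 - 3) / 4 = -3.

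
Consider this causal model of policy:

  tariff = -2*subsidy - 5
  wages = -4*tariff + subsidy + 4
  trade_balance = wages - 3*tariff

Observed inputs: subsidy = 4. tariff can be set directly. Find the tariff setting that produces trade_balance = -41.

tariff = 7

Intervening on tariff fixes its value directly, overriding its dependence on subsidy.
Substituting into the wages equation gives wages = -4*tariff + 8.
Substituting into the trade_balance equation gives trade_balance = -7*tariff + 8.
Solve -7*tariff + 8 = -41: tariff = (-41 - 8) / -7 = 7.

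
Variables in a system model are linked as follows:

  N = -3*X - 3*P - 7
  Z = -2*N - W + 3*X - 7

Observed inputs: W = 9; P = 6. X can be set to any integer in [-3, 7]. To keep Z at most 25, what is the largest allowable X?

X = -1

Substituting into the N equation gives N = -3*X - 25.
So Z = 9*X + 34.
Require 9*X + 34 ≤ 25, so X ≤ -1.
The largest integer in [-3, 7] satisfying this is -1.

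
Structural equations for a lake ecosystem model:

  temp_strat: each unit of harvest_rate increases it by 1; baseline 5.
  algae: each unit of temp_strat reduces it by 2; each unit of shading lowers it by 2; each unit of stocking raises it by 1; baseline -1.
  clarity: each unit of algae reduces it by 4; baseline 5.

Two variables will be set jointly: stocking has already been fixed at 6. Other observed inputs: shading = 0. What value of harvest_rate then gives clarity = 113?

harvest_rate = 11

With stocking held at 6:
Substituting into the algae equation gives algae = -2*harvest_rate - 5.
Substituting into the clarity equation gives clarity = 8*harvest_rate + 25.
Solve 8*harvest_rate + 25 = 113: harvest_rate = (113 - 25) / 8 = 11.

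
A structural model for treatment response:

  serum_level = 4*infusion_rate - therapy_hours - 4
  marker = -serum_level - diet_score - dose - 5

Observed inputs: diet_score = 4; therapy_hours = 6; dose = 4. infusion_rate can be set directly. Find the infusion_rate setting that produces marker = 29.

Substituting into the serum_level equation gives serum_level = 4*infusion_rate - 10.
This gives marker = -4*infusion_rate - 3.
Solve -4*infusion_rate - 3 = 29: infusion_rate = (29 + 3) / -4 = -8.

infusion_rate = -8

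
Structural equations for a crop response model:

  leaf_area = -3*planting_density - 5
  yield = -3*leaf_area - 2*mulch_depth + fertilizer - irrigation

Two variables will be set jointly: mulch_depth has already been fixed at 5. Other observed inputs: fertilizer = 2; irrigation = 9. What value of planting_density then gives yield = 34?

planting_density = 4

With mulch_depth held at 5:
Substituting into the yield equation gives yield = 9*planting_density - 2.
Solve 9*planting_density - 2 = 34: planting_density = (34 + 2) / 9 = 4.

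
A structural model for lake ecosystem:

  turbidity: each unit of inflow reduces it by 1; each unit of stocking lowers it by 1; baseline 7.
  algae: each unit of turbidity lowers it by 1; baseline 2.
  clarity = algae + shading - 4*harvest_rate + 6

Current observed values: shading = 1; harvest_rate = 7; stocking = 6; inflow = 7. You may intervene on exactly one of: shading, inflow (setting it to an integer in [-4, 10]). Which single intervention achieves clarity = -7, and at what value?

Intervening on shading: with other inputs at their observed values, clarity = shading - 14. Solving for -7 gives shading = 7, within [-4, 10].
Intervening on inflow: clarity = inflow - 20. Reaching -7 requires inflow = 13, outside [-4, 10].

set shading = 7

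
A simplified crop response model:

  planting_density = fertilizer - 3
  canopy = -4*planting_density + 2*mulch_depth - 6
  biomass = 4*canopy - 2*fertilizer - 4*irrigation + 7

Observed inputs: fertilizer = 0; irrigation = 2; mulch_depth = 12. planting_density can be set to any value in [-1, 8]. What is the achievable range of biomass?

Intervening on planting_density fixes its value directly, overriding its dependence on fertilizer.
Substituting into the canopy equation gives canopy = -4*planting_density + 18.
This gives biomass = -16*planting_density + 71.
Linear in planting_density, so extremes are at the endpoints: planting_density = -1 gives biomass = 87; planting_density = 8 gives biomass = -57.

-57 to 87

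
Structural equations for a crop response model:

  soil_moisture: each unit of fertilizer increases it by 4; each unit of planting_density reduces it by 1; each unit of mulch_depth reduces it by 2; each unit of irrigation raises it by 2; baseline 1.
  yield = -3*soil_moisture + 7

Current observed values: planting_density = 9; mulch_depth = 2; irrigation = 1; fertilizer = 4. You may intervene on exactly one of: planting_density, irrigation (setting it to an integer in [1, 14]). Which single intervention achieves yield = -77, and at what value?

Intervening on planting_density: yield = 3*planting_density - 38. Reaching -77 requires planting_density = -13, outside [1, 14].
Intervening on irrigation: with other inputs at their observed values, yield = -6*irrigation - 5. Solving for -77 gives irrigation = 12, within [1, 14].

set irrigation = 12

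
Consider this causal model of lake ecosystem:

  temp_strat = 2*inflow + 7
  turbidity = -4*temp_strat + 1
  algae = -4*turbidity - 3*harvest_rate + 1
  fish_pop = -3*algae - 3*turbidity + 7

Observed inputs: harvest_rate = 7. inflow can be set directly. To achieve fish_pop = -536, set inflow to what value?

inflow = 5

Substituting into the turbidity equation gives turbidity = -8*inflow - 27.
This gives algae = 32*inflow + 88.
Substituting into the fish_pop equation gives fish_pop = -72*inflow - 176.
Solve -72*inflow - 176 = -536: inflow = (-536 + 176) / -72 = 5.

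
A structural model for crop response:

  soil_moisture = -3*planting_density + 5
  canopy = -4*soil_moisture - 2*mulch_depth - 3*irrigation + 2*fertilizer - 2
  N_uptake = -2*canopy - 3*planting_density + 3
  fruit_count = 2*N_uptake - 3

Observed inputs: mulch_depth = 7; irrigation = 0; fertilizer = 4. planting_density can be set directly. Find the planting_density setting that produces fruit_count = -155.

Substituting into the canopy equation gives canopy = 12*planting_density - 28.
This gives N_uptake = -27*planting_density + 59.
Substituting into the fruit_count equation gives fruit_count = -54*planting_density + 115.
Solve -54*planting_density + 115 = -155: planting_density = (-155 - 115) / -54 = 5.

planting_density = 5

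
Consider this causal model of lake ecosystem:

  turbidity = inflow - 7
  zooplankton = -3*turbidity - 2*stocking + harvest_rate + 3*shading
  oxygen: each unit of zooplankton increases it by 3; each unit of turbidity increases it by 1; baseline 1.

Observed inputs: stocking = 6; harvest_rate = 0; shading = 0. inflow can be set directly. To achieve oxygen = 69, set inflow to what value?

Substituting into the zooplankton equation gives zooplankton = -3*inflow + 9.
Substituting into the oxygen equation gives oxygen = -8*inflow + 21.
Solve -8*inflow + 21 = 69: inflow = (69 - 21) / -8 = -6.

inflow = -6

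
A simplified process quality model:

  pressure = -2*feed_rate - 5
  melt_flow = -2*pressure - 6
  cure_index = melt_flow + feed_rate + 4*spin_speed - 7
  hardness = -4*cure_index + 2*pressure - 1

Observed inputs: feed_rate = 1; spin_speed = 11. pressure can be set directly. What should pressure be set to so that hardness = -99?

Intervening on pressure fixes its value directly, overriding its dependence on feed_rate.
Substituting into the cure_index equation gives cure_index = -2*pressure + 32.
Substituting into the hardness equation gives hardness = 10*pressure - 129.
Solve 10*pressure - 129 = -99: pressure = (-99 + 129) / 10 = 3.

pressure = 3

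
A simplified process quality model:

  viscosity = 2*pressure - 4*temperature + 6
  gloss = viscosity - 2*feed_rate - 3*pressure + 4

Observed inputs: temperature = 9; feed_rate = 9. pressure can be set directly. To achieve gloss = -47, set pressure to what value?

Substituting into the viscosity equation gives viscosity = 2*pressure - 30.
gloss becomes -pressure - 44.
Solve -pressure - 44 = -47: pressure = (-47 + 44) / -1 = 3.

pressure = 3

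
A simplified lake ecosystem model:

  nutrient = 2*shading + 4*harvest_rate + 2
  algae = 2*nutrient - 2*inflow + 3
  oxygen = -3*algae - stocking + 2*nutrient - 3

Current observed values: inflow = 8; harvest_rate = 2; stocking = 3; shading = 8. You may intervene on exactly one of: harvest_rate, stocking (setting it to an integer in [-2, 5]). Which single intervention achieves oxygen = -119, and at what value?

Intervening on harvest_rate: with other inputs at their observed values, oxygen = -16*harvest_rate - 39. Solving for -119 gives harvest_rate = 5, within [-2, 5].
Intervening on stocking: oxygen = -stocking - 68. Reaching -119 requires stocking = 51, outside [-2, 5].

set harvest_rate = 5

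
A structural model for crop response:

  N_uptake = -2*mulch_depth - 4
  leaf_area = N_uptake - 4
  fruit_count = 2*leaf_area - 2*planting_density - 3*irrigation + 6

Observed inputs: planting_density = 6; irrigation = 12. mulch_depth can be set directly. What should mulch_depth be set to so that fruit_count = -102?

Substituting into the leaf_area equation gives leaf_area = -2*mulch_depth - 8.
Substituting into the fruit_count equation gives fruit_count = -4*mulch_depth - 58.
Solve -4*mulch_depth - 58 = -102: mulch_depth = (-102 + 58) / -4 = 11.

mulch_depth = 11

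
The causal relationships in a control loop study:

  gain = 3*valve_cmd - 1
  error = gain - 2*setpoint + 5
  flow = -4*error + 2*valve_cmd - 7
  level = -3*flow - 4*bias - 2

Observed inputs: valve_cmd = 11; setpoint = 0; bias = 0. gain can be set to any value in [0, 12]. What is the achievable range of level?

13 to 157

Intervening on gain fixes its value directly, overriding its dependence on valve_cmd.
Substituting into the error equation gives error = gain + 5.
This gives flow = -4*gain - 5.
This gives level = 12*gain + 13.
Linear in gain, so extremes are at the endpoints: gain = 0 gives level = 13; gain = 12 gives level = 157.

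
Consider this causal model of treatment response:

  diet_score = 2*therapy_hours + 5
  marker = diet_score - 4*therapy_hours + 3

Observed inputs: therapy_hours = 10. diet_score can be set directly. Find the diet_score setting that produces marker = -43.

diet_score = -6

Intervening on diet_score fixes its value directly, overriding its dependence on therapy_hours.
Substituting into the marker equation gives marker = diet_score - 37.
Solve diet_score - 37 = -43: diet_score = (-43 + 37) / 1 = -6.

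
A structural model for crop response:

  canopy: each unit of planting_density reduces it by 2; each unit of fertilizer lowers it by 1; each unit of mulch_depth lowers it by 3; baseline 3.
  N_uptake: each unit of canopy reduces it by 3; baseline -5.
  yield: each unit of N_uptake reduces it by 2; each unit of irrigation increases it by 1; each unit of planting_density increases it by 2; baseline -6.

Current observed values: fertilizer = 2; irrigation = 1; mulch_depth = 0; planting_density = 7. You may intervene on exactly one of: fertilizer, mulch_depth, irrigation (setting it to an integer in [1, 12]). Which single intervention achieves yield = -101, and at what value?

Intervening on fertilizer: with other inputs at their observed values, yield = -6*fertilizer - 47. Solving for -101 gives fertilizer = 9, within [1, 12].
Intervening on mulch_depth: yield = -18*mulch_depth - 59. Reaching -101 requires mulch_depth = 7/3, not an integer.
Intervening on irrigation: yield = irrigation - 60. Reaching -101 requires irrigation = -41, outside [1, 12].

set fertilizer = 9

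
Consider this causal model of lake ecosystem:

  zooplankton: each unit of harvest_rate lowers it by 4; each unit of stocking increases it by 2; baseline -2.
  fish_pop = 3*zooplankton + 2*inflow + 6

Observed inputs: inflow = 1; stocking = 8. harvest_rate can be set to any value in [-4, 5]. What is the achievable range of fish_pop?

Substituting into the zooplankton equation gives zooplankton = -4*harvest_rate + 14.
So fish_pop = -12*harvest_rate + 50.
Linear in harvest_rate, so extremes are at the endpoints: harvest_rate = -4 gives fish_pop = 98; harvest_rate = 5 gives fish_pop = -10.

-10 to 98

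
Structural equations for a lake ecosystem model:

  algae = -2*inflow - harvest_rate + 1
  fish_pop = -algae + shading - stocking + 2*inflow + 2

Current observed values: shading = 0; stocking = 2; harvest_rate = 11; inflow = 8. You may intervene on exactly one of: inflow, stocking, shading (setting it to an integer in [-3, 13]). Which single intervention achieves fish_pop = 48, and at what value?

Intervening on inflow: fish_pop = 4*inflow + 10. Reaching 48 requires inflow = 19/2, not an integer.
Intervening on stocking: fish_pop = -stocking + 44. Reaching 48 requires stocking = -4, outside [-3, 13].
Intervening on shading: with other inputs at their observed values, fish_pop = shading + 42. Solving for 48 gives shading = 6, within [-3, 13].

set shading = 6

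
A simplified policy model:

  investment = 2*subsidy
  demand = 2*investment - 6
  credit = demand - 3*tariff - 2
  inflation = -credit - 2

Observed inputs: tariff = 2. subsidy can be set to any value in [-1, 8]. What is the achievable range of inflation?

Substituting into the demand equation gives demand = 4*subsidy - 6.
credit becomes 4*subsidy - 14.
Substituting into the inflation equation gives inflation = -4*subsidy + 12.
Linear in subsidy, so extremes are at the endpoints: subsidy = -1 gives inflation = 16; subsidy = 8 gives inflation = -20.

-20 to 16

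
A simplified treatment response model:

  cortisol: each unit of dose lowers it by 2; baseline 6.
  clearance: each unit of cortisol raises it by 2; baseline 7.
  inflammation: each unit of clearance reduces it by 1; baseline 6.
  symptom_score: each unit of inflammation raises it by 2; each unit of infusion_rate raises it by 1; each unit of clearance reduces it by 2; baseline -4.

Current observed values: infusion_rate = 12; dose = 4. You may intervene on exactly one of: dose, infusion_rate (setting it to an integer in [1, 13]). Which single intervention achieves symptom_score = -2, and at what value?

set infusion_rate = 2

Intervening on dose: symptom_score = 16*dose - 56. Reaching -2 requires dose = 27/8, not an integer.
Intervening on infusion_rate: with other inputs at their observed values, symptom_score = infusion_rate - 4. Solving for -2 gives infusion_rate = 2, within [1, 13].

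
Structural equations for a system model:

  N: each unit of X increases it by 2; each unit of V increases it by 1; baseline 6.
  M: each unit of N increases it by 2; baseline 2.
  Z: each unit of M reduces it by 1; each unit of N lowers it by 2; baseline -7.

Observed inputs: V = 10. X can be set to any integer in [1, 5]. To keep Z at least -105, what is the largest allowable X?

X = 4

Substituting into the N equation gives N = 2*X + 16.
Substituting into the M equation gives M = 4*X + 34.
Z becomes -8*X - 73.
Require -8*X - 73 ≥ -105, so X ≤ 4.
The largest integer in [1, 5] satisfying this is 4.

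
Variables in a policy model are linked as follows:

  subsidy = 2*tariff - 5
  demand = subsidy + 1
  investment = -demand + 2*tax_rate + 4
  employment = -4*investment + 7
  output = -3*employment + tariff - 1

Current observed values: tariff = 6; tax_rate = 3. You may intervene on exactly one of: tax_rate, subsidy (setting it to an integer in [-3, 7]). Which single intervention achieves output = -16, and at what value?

set tax_rate = 2

Intervening on tax_rate: with other inputs at their observed values, output = 24*tax_rate - 64. Solving for -16 gives tax_rate = 2, within [-3, 7].
Intervening on subsidy: output = -12*subsidy + 92. Reaching -16 requires subsidy = 9, outside [-3, 7].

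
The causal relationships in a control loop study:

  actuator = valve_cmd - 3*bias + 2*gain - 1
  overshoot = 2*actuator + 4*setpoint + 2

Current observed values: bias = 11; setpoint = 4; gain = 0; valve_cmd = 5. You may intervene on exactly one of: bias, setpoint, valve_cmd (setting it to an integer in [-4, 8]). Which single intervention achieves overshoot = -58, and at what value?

Intervening on bias: overshoot = -6*bias + 26. Reaching -58 requires bias = 14, outside [-4, 8].
Intervening on setpoint: overshoot = 4*setpoint - 56. Reaching -58 requires setpoint = -1/2, not an integer.
Intervening on valve_cmd: with other inputs at their observed values, overshoot = 2*valve_cmd - 50. Solving for -58 gives valve_cmd = -4, within [-4, 8].

set valve_cmd = -4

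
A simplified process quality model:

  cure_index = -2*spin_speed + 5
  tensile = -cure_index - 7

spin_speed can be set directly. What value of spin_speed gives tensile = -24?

Substituting into the tensile equation gives tensile = 2*spin_speed - 12.
Solve 2*spin_speed - 12 = -24: spin_speed = (-24 + 12) / 2 = -6.

spin_speed = -6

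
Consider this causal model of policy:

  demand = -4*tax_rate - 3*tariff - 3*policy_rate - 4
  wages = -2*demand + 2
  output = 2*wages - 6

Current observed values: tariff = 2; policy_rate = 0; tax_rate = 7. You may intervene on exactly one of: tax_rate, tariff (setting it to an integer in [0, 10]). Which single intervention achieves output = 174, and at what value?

set tariff = 4

Intervening on tax_rate: output = 16*tax_rate + 38. Reaching 174 requires tax_rate = 17/2, not an integer.
Intervening on tariff: with other inputs at their observed values, output = 12*tariff + 126. Solving for 174 gives tariff = 4, within [0, 10].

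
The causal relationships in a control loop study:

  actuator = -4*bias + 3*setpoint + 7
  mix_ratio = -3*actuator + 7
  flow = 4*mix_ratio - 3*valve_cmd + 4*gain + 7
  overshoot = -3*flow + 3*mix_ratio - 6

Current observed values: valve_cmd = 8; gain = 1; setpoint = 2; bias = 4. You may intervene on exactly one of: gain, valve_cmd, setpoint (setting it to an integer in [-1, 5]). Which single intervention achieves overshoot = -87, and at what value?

set gain = -1

Intervening on gain: with other inputs at their observed values, overshoot = -12*gain - 99. Solving for -87 gives gain = -1, within [-1, 5].
Intervening on valve_cmd: overshoot = 9*valve_cmd - 183. Reaching -87 requires valve_cmd = 32/3, not an integer.
Intervening on setpoint: overshoot = 81*setpoint - 273. Reaching -87 requires setpoint = 62/27, not an integer.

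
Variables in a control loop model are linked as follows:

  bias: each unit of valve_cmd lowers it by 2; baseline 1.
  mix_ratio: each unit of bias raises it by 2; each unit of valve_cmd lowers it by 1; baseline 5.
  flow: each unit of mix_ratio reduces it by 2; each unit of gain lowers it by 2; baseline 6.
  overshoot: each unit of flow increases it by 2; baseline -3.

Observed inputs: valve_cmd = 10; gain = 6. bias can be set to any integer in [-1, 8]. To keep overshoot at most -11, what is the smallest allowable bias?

bias = 2

Intervening on bias fixes its value directly, overriding its dependence on valve_cmd.
Substituting into the mix_ratio equation gives mix_ratio = 2*bias - 5.
Substituting into the flow equation gives flow = -4*bias + 4.
Substituting into the overshoot equation gives overshoot = -8*bias + 5.
Require -8*bias + 5 ≤ -11, so bias ≥ 2.
The smallest integer in [-1, 8] satisfying this is 2.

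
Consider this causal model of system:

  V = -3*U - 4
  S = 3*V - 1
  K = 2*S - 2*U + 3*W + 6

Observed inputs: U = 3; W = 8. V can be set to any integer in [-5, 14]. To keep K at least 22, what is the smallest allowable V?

Intervening on V fixes its value directly, overriding its dependence on U.
Substituting into the K equation gives K = 6*V + 22.
Require 6*V + 22 ≥ 22, so V ≥ 0.
The smallest integer in [-5, 14] satisfying this is 0.

V = 0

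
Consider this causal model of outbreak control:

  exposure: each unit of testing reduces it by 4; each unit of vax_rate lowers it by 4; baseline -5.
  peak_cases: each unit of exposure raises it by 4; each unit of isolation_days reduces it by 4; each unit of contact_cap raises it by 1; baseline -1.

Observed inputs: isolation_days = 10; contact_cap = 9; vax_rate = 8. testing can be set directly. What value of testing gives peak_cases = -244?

Substituting into the exposure equation gives exposure = -4*testing - 37.
peak_cases becomes -16*testing - 180.
Solve -16*testing - 180 = -244: testing = (-244 + 180) / -16 = 4.

testing = 4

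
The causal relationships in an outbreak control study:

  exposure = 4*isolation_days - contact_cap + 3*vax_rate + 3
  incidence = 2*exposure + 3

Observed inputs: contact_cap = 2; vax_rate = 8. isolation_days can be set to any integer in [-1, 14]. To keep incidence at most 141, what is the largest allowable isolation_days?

Substituting into the exposure equation gives exposure = 4*isolation_days + 25.
Substituting into the incidence equation gives incidence = 8*isolation_days + 53.
Require 8*isolation_days + 53 ≤ 141, so isolation_days ≤ 11.
The largest integer in [-1, 14] satisfying this is 11.

isolation_days = 11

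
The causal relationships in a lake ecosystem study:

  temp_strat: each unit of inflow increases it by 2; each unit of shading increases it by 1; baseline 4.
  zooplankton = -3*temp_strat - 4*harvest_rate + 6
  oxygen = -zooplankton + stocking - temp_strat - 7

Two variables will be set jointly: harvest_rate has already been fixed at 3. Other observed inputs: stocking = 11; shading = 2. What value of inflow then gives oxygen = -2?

With harvest_rate held at 3:
Substituting into the temp_strat equation gives temp_strat = 2*inflow + 6.
Substituting into the zooplankton equation gives zooplankton = -6*inflow - 24.
oxygen becomes 4*inflow + 22.
Solve 4*inflow + 22 = -2: inflow = (-2 - 22) / 4 = -6.

inflow = -6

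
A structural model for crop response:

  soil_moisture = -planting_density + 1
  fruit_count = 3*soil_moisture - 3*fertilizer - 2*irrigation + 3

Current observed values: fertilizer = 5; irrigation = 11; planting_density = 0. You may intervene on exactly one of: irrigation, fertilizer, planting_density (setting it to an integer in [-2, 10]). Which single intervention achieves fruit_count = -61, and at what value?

Intervening on irrigation: fruit_count = -2*irrigation - 9. Reaching -61 requires irrigation = 26, outside [-2, 10].
Intervening on fertilizer: fruit_count = -3*fertilizer - 16. Reaching -61 requires fertilizer = 15, outside [-2, 10].
Intervening on planting_density: with other inputs at their observed values, fruit_count = -3*planting_density - 31. Solving for -61 gives planting_density = 10, within [-2, 10].

set planting_density = 10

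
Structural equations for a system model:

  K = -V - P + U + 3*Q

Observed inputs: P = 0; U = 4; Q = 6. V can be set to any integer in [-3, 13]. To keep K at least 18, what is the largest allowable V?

Substituting into the K equation gives K = -V + 22.
Require -V + 22 ≥ 18, so V ≤ 4.
The largest integer in [-3, 13] satisfying this is 4.

V = 4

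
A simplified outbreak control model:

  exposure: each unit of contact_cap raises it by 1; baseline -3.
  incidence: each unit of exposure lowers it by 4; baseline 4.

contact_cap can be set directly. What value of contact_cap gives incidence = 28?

contact_cap = -3

Substituting into the incidence equation gives incidence = -4*contact_cap + 16.
Solve -4*contact_cap + 16 = 28: contact_cap = (28 - 16) / -4 = -3.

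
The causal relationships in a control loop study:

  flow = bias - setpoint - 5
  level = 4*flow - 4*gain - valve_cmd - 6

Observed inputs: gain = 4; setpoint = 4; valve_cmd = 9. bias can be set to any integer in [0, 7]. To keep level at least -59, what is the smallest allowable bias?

bias = 2

Substituting into the flow equation gives flow = bias - 9.
So level = 4*bias - 67.
Require 4*bias - 67 ≥ -59, so bias ≥ 2.
The smallest integer in [0, 7] satisfying this is 2.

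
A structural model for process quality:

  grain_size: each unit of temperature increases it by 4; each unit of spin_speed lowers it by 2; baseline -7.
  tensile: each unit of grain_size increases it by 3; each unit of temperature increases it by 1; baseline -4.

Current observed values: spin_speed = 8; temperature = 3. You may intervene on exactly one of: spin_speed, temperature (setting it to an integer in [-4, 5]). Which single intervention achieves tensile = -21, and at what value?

set temperature = 4

Intervening on spin_speed: tensile = -6*spin_speed + 14. Reaching -21 requires spin_speed = 35/6, not an integer.
Intervening on temperature: with other inputs at their observed values, tensile = 13*temperature - 73. Solving for -21 gives temperature = 4, within [-4, 5].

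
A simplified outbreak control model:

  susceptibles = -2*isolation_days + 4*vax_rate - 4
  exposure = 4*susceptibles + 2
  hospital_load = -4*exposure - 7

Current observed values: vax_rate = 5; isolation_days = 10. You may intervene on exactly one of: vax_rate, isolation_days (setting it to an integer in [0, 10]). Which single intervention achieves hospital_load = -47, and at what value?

Intervening on vax_rate: hospital_load = -64*vax_rate + 369. Reaching -47 requires vax_rate = 13/2, not an integer.
Intervening on isolation_days: with other inputs at their observed values, hospital_load = 32*isolation_days - 271. Solving for -47 gives isolation_days = 7, within [0, 10].

set isolation_days = 7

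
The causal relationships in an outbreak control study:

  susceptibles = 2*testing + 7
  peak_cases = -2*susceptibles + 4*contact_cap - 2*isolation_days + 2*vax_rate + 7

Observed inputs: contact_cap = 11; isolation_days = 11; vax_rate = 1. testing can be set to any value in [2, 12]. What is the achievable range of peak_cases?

-31 to 9

Substituting into the peak_cases equation gives peak_cases = -4*testing + 17.
Linear in testing, so extremes are at the endpoints: testing = 2 gives peak_cases = 9; testing = 12 gives peak_cases = -31.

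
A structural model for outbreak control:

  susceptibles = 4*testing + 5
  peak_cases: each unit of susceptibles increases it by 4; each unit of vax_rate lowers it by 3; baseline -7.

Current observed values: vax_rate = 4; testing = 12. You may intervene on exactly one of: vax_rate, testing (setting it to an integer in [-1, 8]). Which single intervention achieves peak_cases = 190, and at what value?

Intervening on vax_rate: with other inputs at their observed values, peak_cases = -3*vax_rate + 205. Solving for 190 gives vax_rate = 5, within [-1, 8].
Intervening on testing: peak_cases = 16*testing + 1. Reaching 190 requires testing = 189/16, not an integer.

set vax_rate = 5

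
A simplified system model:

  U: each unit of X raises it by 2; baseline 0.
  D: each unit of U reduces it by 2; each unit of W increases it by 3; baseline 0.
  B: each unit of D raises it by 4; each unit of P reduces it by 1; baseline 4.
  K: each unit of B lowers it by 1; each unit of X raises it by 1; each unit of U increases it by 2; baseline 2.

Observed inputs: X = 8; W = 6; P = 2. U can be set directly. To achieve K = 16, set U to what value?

Intervening on U fixes its value directly, overriding its dependence on X.
Substituting into the D equation gives D = -2*U + 18.
This gives B = -8*U + 74.
This gives K = 10*U - 64.
Solve 10*U - 64 = 16: U = (16 + 64) / 10 = 8.

U = 8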